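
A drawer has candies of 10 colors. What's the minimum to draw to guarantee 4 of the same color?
31
Worst case: 3 of each = 30. One more: 31.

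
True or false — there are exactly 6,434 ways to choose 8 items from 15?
False

C(15,8) = 6,435 ≠ 6434.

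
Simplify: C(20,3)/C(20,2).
6

Working:
C(n,k+1)/C(n,k) = (n−k)/(k+1). Here (20−2)/(2+1) = 18/3 = 6.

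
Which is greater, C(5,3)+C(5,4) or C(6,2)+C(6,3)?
C(6,2)+C(6,3)

Solution: First=15, Second=35.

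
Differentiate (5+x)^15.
15(5+x)^14

Explanation: Using the power rule: d/dx (5+x)^15 = 15(5+x)^{14}.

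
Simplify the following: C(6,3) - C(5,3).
10

Working:
C(6,3) - C(5,3) = C(5,2) = 10.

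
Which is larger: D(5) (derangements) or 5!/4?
D(5)
D(5) = (5-1)·[D(4) + D(3)] = 4·[9 + 2] = 44; 5!/4 = 120/4 = 30.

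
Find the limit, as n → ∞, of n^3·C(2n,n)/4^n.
∞

Solution: C(2n,n) ~ 4^n/√(πn), so n^3·C(2n,n)/4^n ~ n^(3 − 1/2)/√π → ∞.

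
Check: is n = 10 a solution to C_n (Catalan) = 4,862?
No
C_10 = C(20,10)/(10+1) = 184,756/11 = 16,796, which does not equal 4,862.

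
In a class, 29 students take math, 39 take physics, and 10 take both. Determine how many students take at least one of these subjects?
58

Reasoning: |A∪B| = |A|+|B|-|A∩B| = 29+39-10 = 58.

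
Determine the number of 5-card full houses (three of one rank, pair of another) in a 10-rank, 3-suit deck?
270

Triple rank: 10. Triple suits: C(3,3)=1. Pair rank: 9. Pair suits: C(3,2)=3. Total: 270.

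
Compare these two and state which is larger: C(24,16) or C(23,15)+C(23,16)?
Equal

Reasoning: By Pascal's identity: C(24,16) = C(23,15)+C(23,16) = 735,471. Equal.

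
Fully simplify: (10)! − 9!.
3,265,920

Reasoning: (10)! − 9! = (10)·9! − 9! = (10−1)·9! = 9·9! = 3,265,920.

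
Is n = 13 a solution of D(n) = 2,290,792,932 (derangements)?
Yes

Explanation: D(13) = (13-1)·[D(12) + D(11)] = 12·[176,214,841 + 14,684,570] = 2,290,792,932, which equals 2,290,792,932.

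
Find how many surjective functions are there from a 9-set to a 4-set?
186,480
Onto functions = 4! × S(9,4)
First compute S(9,4) via recurrence:
Using the Stirling recurrence: S(n,k) = k·S(n-1,k) + S(n-1,k-1)
S(9,4) = 4·S(8,4) + S(8,3)
         = 4·1701 + 966
         = 6804 + 966
         = 7,770
Then: 24 × 7770 = 186,480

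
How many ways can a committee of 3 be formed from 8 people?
56

Solution: C(8,3) = 8! / (3! × (8-3)!)
         = 8! / (3! × 5!)
         = 56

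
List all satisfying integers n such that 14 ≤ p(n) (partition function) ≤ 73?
7, 8, 9, 10, 11
Tabulating p(n) via p(n) = p(n−1) + p(n−2) − p(n−5) − p(n−7) + …: p(6)=11; p(7)=15; p(8)=22; p(9)=30; p(10)=42; p(11)=56; p(12)=77. So valid n = 7, 8, 9, 10, 11.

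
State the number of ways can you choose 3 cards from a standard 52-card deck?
22,100

C(52,3) = 22,100.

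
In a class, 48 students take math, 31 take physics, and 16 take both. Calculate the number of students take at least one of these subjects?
63

Solution: |A∪B| = |A|+|B|-|A∩B| = 48+31-16 = 63.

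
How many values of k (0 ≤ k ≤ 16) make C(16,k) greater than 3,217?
7

Explanation: Row 16 is unimodal and symmetric about k=16/2. C(16,4)=1,820 ≤ 3,217; C(16,5)=4,368 > 3,217; by symmetry C(16,k) > 3,217 for k = 5..11. That's 11 - 5 + 1 = 7 values.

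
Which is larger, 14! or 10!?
14!

Working:
14!=87,178,291,200, 10!=3,628,800. 14! > 10!.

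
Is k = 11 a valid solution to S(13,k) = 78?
No

Working:
S(13,11) = 11·S(12,11) + S(12,10) = 11·66 + 1,705 = 2,431, which does not equal 78.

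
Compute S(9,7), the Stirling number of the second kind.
Using the Stirling recurrence: S(n,k) = k·S(n-1,k) + S(n-1,k-1)
S(9,7) = 7·S(8,7) + S(8,6)
         = 7·28 + 266
         = 196 + 266
         = 462
Final answer: 462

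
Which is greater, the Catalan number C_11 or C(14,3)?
C_11

Solution: C_11 = C(22,11)/(11+1) = 705,432/12 = 58,786; C(14,3) = 364.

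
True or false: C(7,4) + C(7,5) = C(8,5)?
Pascal's identity C(n,k) + C(n,k+1) = C(n+1,k+1): 35 + 21 = 56 = C(8,5).

Answer: True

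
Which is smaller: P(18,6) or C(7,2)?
P(18,6)=13,366,080, C(7,2)=21.
Final answer: C(7,2)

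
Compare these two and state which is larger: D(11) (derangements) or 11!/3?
D(11)

D(11) = (11-1)·[D(10) + D(9)] = 10·[1,334,961 + 133,496] = 14,684,570; 11!/3 = 39,916,800/3 = 13,305,600.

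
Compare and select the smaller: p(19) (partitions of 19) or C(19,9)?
p(19)

Solution: Pentagonal recurrence p(n) = p(n−1) + p(n−2) − p(n−5) − p(n−7) + …: p(19) = p(18) + p(17) − p(14) − p(12) + p(7) + p(4) = 385 + 297 − 135 − 77 + 15 + 5 = 490; C(19,9) = 92,378.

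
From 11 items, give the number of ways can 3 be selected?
165

Solution: C(11,3) = 11! / (3! × (11-3)!)
         = 11! / (3! × 8!)
         = 165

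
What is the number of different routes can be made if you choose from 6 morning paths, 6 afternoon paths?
36

Solution: By the multiplication principle: 6 × 6 = 36.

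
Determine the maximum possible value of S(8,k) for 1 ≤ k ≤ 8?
Row S(8,k) for k = 1..8 (via S(n,k) = k·S(n−1,k) + S(n−1,k−1)): 1, 127, 966, 1,701, 1,050, 266, 28, 1. The row is unimodal; maximum at k = 4: 1,701.
Final answer: 1,701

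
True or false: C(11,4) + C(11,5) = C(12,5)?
True

Solution: Pascal's identity C(n,k) + C(n,k+1) = C(n+1,k+1): 330 + 462 = 792 = C(12,5).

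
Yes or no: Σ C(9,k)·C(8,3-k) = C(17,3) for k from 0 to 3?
Yes

Working:
Vandermonde's identity gives C(17,3) = 680; RHS C(17,3) = 680.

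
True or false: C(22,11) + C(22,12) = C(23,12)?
True

Reasoning: Pascal's identity C(n,k) + C(n,k+1) = C(n+1,k+1): 705,432 + 646,646 = 1,352,078 = C(23,12).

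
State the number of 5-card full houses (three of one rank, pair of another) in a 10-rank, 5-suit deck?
9,000
Triple rank: 10. Triple suits: C(5,3)=10. Pair rank: 9. Pair suits: C(5,2)=10. Total: 9,000.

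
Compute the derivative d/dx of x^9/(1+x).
Quotient rule: [9x^{8}(1+x) - x^9]/(1+x)².
Final answer: (9x^8(1+x) - x^9)/(1+x)²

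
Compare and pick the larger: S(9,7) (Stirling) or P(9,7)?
S(9,7) = 7·S(8,7) + S(8,6) = 7·28 + 266 = 462; P(9,7) = 181,440.
Final answer: P(9,7)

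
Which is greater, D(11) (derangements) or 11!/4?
D(11)

Reasoning: D(11) = (11-1)·[D(10) + D(9)] = 10·[1,334,961 + 133,496] = 14,684,570; 11!/4 = 39,916,800/4 = 9,979,200.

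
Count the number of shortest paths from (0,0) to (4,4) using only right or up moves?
Choose 4 rights from 8 moves: C(8,4) = 70.
Final answer: 70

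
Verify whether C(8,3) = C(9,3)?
False
LHS = C(8,3) = 56; RHS = C(9,3) = 84. 56 ≠ 84, so the statement does not hold.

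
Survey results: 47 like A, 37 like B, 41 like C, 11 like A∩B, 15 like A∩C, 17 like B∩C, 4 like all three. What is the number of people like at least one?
86

Solution: |A∪B∪C| = 47+37+41-11-15-17+4 = 86.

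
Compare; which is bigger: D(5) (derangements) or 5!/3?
D(5) = (5-1)·[D(4) + D(3)] = 4·[9 + 2] = 44; 5!/3 = 120/3 = 40.
Final answer: D(5)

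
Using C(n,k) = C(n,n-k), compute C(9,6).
84

Explanation: C(9,6) = C(9,3) = 84.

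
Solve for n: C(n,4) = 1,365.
15

C(n,4) = n(n−1)(n−2)(n−3)/4! is increasing in n, and n(n−1)(n−2)(n−3) = 4!·1,365 = 32,760 ≈ (n−1.5)^4 gives n ≈ 15.0. Check: C(13,4) = 715, C(14,4) = 1,001, C(15,4) = 1,365 ✓. So n = 15.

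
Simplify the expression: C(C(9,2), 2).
630

Reasoning: C(9,2) = 36, then C(36, 2) = 630.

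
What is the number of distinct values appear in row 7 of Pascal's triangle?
4

Working:
Row 7 has entries C(7,0)..C(7,7); by symmetry C(7,k)=C(7,7-k), giving 4 distinct values.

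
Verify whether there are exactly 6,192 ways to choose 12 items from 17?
C(17,12) = 6,188 ≠ 6192.

Answer: False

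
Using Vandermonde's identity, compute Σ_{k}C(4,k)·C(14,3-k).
816

Reasoning: = C(4+14,3) = C(18,3) = 816.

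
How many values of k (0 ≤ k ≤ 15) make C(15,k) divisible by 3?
10

Explanation: Checking C(15,k) mod 3 for k = 0..15: divisible at k = 1, 2, 4, 5, 7, 8, 10, 11, 13, 14. That's 10 values.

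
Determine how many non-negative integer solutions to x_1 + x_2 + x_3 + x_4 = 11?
364

Reasoning: C(11+4-1, 4-1) = 364.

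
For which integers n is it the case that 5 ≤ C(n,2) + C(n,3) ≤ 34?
4, 5

Working:
C(3,2)+C(3,3)=4; C(4,2)+C(4,3)=10; C(5,2)+C(5,3)=20; C(6,2)+C(6,3)=35. So valid n = 4, 5.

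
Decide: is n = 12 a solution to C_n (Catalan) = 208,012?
Yes

Solution: C_12 = C(24,12)/(12+1) = 2,704,156/13 = 208,012, which equals 208,012.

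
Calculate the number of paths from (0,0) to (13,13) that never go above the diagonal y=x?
742,900

Solution: Counted by the Catalan number C_13: C_13 = C(26,13)/(13+1) = 10,400,600/14 = 742,900.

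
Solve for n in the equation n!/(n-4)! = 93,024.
19

n!/(n-4)! = n×(n-1)×(n-2)×(n-3), a product of 4 consecutive integers ≈ (n−1.5)^4. 93,024^(1/4) + 1.5 ≈ 19.0; check n = 19: 19×18×17×16 = 93,024 ✓. So n = 19.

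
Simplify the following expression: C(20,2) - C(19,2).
19
C(20,2) - C(19,2) = C(19,1) = 19.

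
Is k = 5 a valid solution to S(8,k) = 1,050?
Yes

Solution: S(8,5) = 5·S(7,5) + S(7,4) = 5·140 + 350 = 1,050, which equals 1,050.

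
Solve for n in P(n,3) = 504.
P(n,3) = n(n−1)(n−2) is increasing in n; n(n−1)(n−2) ≈ (n−1)^3 = 504 gives n ≈ 9.0. Check: P(7,3) = 210, P(8,3) = 336, P(9,3) = 504 ✓. So n = 9.

Answer: 9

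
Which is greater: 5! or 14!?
14!

Reasoning: 5!=120, 14!=87,178,291,200. 14! > 5!.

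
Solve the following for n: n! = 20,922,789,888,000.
16
n! is strictly increasing. 14! = 87,178,291,200, 15! = 1,307,674,368,000, 16! = 20,922,789,888,000 ✓. So n = 16.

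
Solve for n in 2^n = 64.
6

Solution: 2^6 = 64, so n = 6.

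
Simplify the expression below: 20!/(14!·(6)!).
This is C(20,14) = 38,760.
Final answer: 38,760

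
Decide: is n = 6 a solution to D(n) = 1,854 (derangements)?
No

D(6) = (6-1)·[D(5) + D(4)] = 5·[44 + 9] = 265, which does not equal 1,854.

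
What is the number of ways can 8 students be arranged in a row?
Arrangements of 8 distinct objects: 8! = 40,320.

Answer: 40,320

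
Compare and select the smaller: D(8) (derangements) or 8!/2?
D(8)

D(8) = (8-1)·[D(7) + D(6)] = 7·[1,854 + 265] = 14,833; 8!/2 = 40,320/2 = 20,160.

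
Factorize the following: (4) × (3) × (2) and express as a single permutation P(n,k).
Product of 3 consecutive descending integers starting at 4: P(4,3) = 4!/1! = 24.
Final answer: P(4,3) = 4!/(1)!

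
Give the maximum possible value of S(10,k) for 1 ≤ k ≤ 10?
42,525

Reasoning: Row S(10,k) for k = 1..10 (via S(n,k) = k·S(n−1,k) + S(n−1,k−1)): 1, 511, 9,330, 34,105, 42,525, 22,827, 5,880, 750, 45, 1. The row is unimodal; maximum at k = 5: 42,525.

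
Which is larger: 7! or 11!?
11!

Solution: 7!=5,040, 11!=39,916,800. 11! > 7!.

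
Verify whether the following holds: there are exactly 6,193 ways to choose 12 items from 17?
C(17,12) = 6,188 ≠ 6193.

Answer: False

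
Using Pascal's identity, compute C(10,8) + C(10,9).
55

Working:
C(10,8) + C(10,9) = C(11,9) = 55.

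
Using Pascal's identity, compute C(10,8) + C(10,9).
55

Explanation: C(10,8) + C(10,9) = C(11,9) = 55.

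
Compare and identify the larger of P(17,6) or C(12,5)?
P(17,6)

Explanation: P(17,6)=8,910,720, C(12,5)=792.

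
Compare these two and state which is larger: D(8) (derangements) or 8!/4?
D(8) = (8-1)·[D(7) + D(6)] = 7·[1,854 + 265] = 14,833; 8!/4 = 40,320/4 = 10,080.
Final answer: D(8)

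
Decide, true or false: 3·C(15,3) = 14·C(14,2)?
False

Working:
Absorption identity k·C(n,k) = n·C(n-1,k-1). LHS = 3·455 = 1,365; RHS = 14·91 = 1,274.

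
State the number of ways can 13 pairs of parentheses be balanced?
Using the Catalan number formula: C_n = C(2n, n) / (n+1)
C_13 = C(26, 13) / (13+1)
     = 10400600 / 14
     = 742,900
Final answer: 742,900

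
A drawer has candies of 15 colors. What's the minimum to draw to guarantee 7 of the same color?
91

Reasoning: Worst case: 6 of each = 90. One more: 91.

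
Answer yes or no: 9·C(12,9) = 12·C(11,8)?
Yes

Solution: Absorption identity k·C(n,k) = n·C(n-1,k-1). LHS = 9·220 = 1,980; RHS = 12·165 = 1,980.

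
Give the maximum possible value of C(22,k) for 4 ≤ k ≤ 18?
C(22,k) is maximised at the centre of the row: C(22,11) = 705,432.
Final answer: 705,432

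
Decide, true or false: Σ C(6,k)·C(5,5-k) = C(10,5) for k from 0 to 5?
False

Vandermonde's identity gives C(11,5) = 462; RHS C(10,5) = 252.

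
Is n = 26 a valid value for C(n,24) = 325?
C(26,24) = 26·25·24·23·22·21·20·19·18·17·16·15·14·13·12·11·10·9·8·7·6·5·4·3/24! = 201,645,730,563,302,817,792,000,000/620,448,401,733,239,439,360,000 = 325, which equals 325.

Answer: Yes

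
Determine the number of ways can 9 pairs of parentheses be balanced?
4,862
Using the Catalan number formula: C_n = C(2n, n) / (n+1)
C_9 = C(18, 9) / (9+1)
     = 48620 / 10
     = 4,862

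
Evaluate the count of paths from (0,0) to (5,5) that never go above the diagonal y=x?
42

Counted by the Catalan number C_5: C_5 = C(10,5)/(5+1) = 252/6 = 42.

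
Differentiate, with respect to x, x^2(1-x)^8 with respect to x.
2x^1(1-x)^8 - 8x^2(1-x)^7

Working:
Product rule: 2x^{1}(1-x)^{8} + x^2·(-8)(1-x)^{7}.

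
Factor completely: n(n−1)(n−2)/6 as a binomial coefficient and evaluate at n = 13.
C(n,3); C(13,3) = 286

Reasoning: n(n−1)(n−2)/6 = n!/(3!(n−3)!) = C(n,3). At n = 13: C(13,3) = 286.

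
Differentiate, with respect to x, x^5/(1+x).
(5x^4(1+x) - x^5)/(1+x)²

Reasoning: Quotient rule: [5x^{4}(1+x) - x^5]/(1+x)².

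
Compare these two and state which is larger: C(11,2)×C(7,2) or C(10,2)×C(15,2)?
C(10,2)×C(15,2)

C(11,2)×C(7,2)=1,155, C(10,2)×C(15,2)=4,725.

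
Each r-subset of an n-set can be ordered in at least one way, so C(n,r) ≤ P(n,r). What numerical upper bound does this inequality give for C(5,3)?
60
P(5,3) = 5·4·3 = 60, so C(5,3) ≤ 60. (The bound is loose by a factor of 3! = 6: C(5,3) = 60/6 = 10.)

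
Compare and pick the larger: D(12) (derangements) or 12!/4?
D(12)

Explanation: D(12) = (12-1)·[D(11) + D(10)] = 11·[14,684,570 + 1,334,961] = 176,214,841; 12!/4 = 479,001,600/4 = 119,750,400.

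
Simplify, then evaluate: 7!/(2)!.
2,520

Working:
This equals 7×6×...×3 = 2,520.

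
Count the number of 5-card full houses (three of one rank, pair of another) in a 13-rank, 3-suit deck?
Triple rank: 13. Triple suits: C(3,3)=1. Pair rank: 12. Pair suits: C(3,2)=3. Total: 468.

Answer: 468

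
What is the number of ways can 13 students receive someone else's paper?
2,290,792,932

Using D(n) = (n-1)[D(n-1) + D(n-2)]:
D(13) = (13-1) × [D(12) + D(11)]
      = 12 × [176214841 + 14684570]
      = 12 × 190899411
      = 2,290,792,932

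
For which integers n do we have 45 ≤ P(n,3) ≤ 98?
5

Solution: P(4,3)=24; P(5,3)=60; P(6,3)=120. So valid n = 5.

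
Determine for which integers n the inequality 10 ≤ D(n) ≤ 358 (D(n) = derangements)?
Using D(n) = (n−1)[D(n−1) + D(n−2)] with D(1)=0, D(2)=1: D(4)=9; D(5)=44; D(6)=265; D(7)=1,854. So valid n = 5, 6.
Final answer: 5, 6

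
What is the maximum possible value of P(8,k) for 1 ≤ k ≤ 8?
40,320

P(8,k) increases in k, so maximum at k = 8: 8! = 40,320.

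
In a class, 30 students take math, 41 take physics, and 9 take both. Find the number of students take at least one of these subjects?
62

|A∪B| = |A|+|B|-|A∩B| = 30+41-9 = 62.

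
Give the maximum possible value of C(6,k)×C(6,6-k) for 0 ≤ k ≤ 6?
400

Working:
C(6,k)·C(6,6-k) = C(6,k)², maximised at the centre k = 3: C(6,3)² = 400.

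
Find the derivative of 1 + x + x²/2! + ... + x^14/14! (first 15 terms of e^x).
Differentiating term by term gives the first 14 terms of e^x.

Answer: 1 + x + x²/2! + ... + x^13/13!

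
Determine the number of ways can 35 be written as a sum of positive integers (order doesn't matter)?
14,883

Working:
Pentagonal recurrence p(n) = p(n−1) + p(n−2) − p(n−5) − p(n−7) + …: p(35) = p(34) + p(33) − p(30) − p(28) + p(23) + p(20) − p(13) − p(9) + p(0) = 12,310 + 10,143 − 5,604 − 3,718 + 1,255 + 627 − 101 − 30 + 1 = 14,883.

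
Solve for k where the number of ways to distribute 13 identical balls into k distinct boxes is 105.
3

Reasoning: Stars and bars: the count is C(13+k−1, k−1), increasing in k. k=2: C(14,1) = 14, k=3: C(15,2) = 105 ✓. So k = 3.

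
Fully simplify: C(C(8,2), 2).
378

Solution: C(8,2) = 28, then C(28, 2) = 378.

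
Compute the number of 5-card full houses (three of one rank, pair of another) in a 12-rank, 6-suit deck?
39,600
Triple rank: 12. Triple suits: C(6,3)=20. Pair rank: 11. Pair suits: C(6,2)=15. Total: 39,600.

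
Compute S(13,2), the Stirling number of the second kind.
4,095
Using the Stirling recurrence: S(n,k) = k·S(n-1,k) + S(n-1,k-1)
S(13,2) = 2·S(12,2) + S(12,1)
         = 2·2047 + 1
         = 4094 + 1
         = 4,095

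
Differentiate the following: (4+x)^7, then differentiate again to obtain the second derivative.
First derivative: 7(4+x)^{6}. Second derivative: 7·6·(4+x)^{5} = 42(4+x)^{5}.
Final answer: 42(4+x)^5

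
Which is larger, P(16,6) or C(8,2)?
P(16,6)=5,765,760, C(8,2)=28.
Final answer: P(16,6)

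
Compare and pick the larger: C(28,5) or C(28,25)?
C(28,5)

Reasoning: C(28,5)=98,280, C(28,25)=3,276.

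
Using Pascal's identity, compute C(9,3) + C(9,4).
210

C(9,3) + C(9,4) = C(10,4) = 210.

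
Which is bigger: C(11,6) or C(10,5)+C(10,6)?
Equal
By Pascal's identity: C(11,6) = C(10,5)+C(10,6) = 462. Equal.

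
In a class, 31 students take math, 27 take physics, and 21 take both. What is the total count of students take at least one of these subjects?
37

Explanation: |A∪B| = |A|+|B|-|A∩B| = 31+27-21 = 37.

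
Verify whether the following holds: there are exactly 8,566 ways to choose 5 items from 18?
False
C(18,5) = 8,568 ≠ 8566.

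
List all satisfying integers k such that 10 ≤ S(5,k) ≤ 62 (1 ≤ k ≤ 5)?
2, 3, 4

Reasoning: S(5,1)=1; S(5,2)=15; S(5,3)=25; S(5,4)=10; S(5,5)=1. So valid k = 2, 3, 4.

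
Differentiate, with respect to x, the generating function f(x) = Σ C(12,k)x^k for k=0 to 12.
Term-by-term differentiation gives Σ k·C(12,k)x^{k-1} for k=1 to 12.

Answer: Σ k·C(12,k)x^(k-1) for k=1 to 12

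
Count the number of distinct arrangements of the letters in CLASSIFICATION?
1,816,214,400

Word has 14 letters (C=2, L=1, A=2, S=2, I=3, F=1, T=1, O=1, N=1). Arrangements: 14!/Π(k!) = 1,816,214,400.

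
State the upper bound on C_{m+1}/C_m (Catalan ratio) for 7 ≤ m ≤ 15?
62/17

Explanation: C_{m+1}/C_m = 2(2m+1)/(m+2), which increases with m. Maximum at m = 15: 2·31/17 = 62/17.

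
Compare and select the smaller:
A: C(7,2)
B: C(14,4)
A=C(7,2)=21, B=C(14,4)=1,001.
Final answer: A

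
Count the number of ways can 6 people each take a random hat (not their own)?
265

Explanation: Using D(n) = (n-1)[D(n-1) + D(n-2)]:
D(6) = (6-1) × [D(5) + D(4)]
      = 5 × [44 + 9]
      = 5 × 53
      = 265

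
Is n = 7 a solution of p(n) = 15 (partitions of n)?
Yes

Reasoning: Pentagonal recurrence p(n) = p(n−1) + p(n−2) − p(n−5) − p(n−7) + …: p(7) = p(6) + p(5) − p(2) − p(0) = 11 + 7 − 2 − 1 = 15, which equals 15.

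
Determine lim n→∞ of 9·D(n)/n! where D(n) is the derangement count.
9/e

Working:
D(n)/n! → 1/e, so 9·D(n)/n! → 9/e.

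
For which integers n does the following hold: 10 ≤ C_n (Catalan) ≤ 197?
4, 5, 6

Solution: C_3=5; C_4=14; C_5=42; C_6=132; C_7=429. So valid n = 4, 5, 6.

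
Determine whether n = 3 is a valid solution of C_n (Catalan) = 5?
Yes

Reasoning: C_3 = C(6,3)/(3+1) = 20/4 = 5, which equals 5.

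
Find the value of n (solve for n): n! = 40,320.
8

n! is strictly increasing. 6! = 720, 7! = 5,040, 8! = 40,320 ✓. So n = 8.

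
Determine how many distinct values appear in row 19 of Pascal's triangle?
10

Solution: Row 19 has entries C(19,0)..C(19,19); by symmetry C(19,k)=C(19,19-k), giving 10 distinct values.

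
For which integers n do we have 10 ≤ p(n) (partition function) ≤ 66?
6, 7, 8, 9, 10, 11
Tabulating p(n) via p(n) = p(n−1) + p(n−2) − p(n−5) − p(n−7) + …: p(5)=7; p(6)=11; p(7)=15; p(8)=22; p(9)=30; p(10)=42; p(11)=56; p(12)=77. So valid n = 6, 7, 8, 9, 10, 11.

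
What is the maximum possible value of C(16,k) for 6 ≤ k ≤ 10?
12,870

Explanation: C(16,k) is maximised at the centre of the row: C(16,8) = 12,870.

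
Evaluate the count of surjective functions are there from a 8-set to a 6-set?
191,520

Working:
Onto functions = 6! × S(8,6)
First compute S(8,6) via recurrence:
Using the Stirling recurrence: S(n,k) = k·S(n-1,k) + S(n-1,k-1)
S(8,6) = 6·S(7,6) + S(7,5)
         = 6·21 + 140
         = 126 + 140
         = 266
Then: 720 × 266 = 191,520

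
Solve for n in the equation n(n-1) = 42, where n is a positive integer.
n² − n − 42 = 0, so n = (1 ± √(1 + 4·42))/2 = (1 ± √169)/2 = (1 ± 13)/2, i.e. n = 7 or n = -6. Taking the positive root, n = 7 (check: 7×6 = 42).

Answer: 7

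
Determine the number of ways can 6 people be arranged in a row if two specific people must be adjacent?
240
Treat pair as unit: (6-1)! arrangements × 2 internal orders = 240.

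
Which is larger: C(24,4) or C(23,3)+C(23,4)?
Equal

Reasoning: By Pascal's identity: C(24,4) = C(23,3)+C(23,4) = 10,626. Equal.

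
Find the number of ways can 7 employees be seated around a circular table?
720

Reasoning: Circular arrangements: (7-1)! = 720.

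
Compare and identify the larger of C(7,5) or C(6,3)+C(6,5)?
C(6,3)+C(6,5)
C(7,5)=21; C(6,3)+C(6,5)=20+6=26.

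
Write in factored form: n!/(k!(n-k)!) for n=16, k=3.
This is the binomial coefficient C(16,3) = 560.
Final answer: C(16,3) = 560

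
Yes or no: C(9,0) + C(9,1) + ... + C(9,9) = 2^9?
Binomial theorem with x = y = 1: Σ C(9,i) = (1+1)^9 = 2^9 = 512. The statement holds.

Answer: Yes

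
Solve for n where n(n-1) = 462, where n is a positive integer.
22

Solution: n² − n − 462 = 0, so n = (1 ± √(1 + 4·462))/2 = (1 ± √1,849)/2 = (1 ± 43)/2, i.e. n = 22 or n = -21. Taking the positive root, n = 22 (check: 22×21 = 462).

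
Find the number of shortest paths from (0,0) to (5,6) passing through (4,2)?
75

Reasoning: To (4,2): C(6,4)=15. From there: C(5,1)=5. Total: 75.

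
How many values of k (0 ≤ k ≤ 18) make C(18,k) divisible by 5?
3

Working:
Checking C(18,k) mod 5 for k = 0..18: divisible at k = 4, 9, 14. That's 3 values.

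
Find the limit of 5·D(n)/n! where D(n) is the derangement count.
5/e
D(n)/n! → 1/e, so 5·D(n)/n! → 5/e.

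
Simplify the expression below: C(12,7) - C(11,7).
C(12,7) - C(11,7) = C(11,6) = 462.
Final answer: 462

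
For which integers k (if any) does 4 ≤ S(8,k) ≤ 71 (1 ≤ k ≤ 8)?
7

S(8,1)=1; S(8,2)=127; S(8,3)=966; S(8,4)=1,701; S(8,5)=1,050; S(8,6)=266; S(8,7)=28; S(8,8)=1. So valid k = 7.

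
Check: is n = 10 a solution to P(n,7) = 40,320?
P(10,7) = 10·9·8·7·6·5·4 = 604,800, which does not equal 40,320.
Final answer: No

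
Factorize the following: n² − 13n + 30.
(n − 3)(n − 10)

Seek roots whose sum is 13 and product is 30: (3, 10). So n² − 13n + 30 = (n − 3)(n − 10).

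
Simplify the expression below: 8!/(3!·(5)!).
56

Solution: This is C(8,3) = 56.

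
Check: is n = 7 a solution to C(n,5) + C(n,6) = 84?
No

Explanation: C(7,5) + C(7,6) = 21 + 7 = 28, which does not equal 84.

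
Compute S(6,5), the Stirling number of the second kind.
15

Reasoning: Using the Stirling recurrence: S(n,k) = k·S(n-1,k) + S(n-1,k-1)
S(6,5) = 5·S(5,5) + S(5,4)
         = 5·1 + 10
         = 5 + 10
         = 15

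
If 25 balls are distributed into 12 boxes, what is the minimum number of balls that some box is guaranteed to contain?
Pigeonhole: ⌈25/12⌉ = 3.

Answer: 3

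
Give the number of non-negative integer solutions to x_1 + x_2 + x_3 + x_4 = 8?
165

Solution: C(8+4-1, 4-1) = 165.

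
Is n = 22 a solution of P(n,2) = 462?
Yes

Reasoning: P(22,2) = 22·21 = 462, which equals 462.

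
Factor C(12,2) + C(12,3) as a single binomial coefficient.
C(13,3)

Solution: By Pascal's identity: C(12,2) + C(12,3) = C(13,3) = 286.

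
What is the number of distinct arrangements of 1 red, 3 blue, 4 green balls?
280

Multinomial: 8!/(1! × 3! × 4!) = 280.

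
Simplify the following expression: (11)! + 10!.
(11)! + 10! = (11)·10! + 10! = (11+1)·10! = 12·10! = 43,545,600.

Answer: 43,545,600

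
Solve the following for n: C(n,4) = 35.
7

Reasoning: C(n,4) = n(n−1)(n−2)(n−3)/4! is increasing in n, and n(n−1)(n−2)(n−3) = 4!·35 = 840 ≈ (n−1.5)^4 gives n ≈ 6.9. Check: C(5,4) = 5, C(6,4) = 15, C(7,4) = 35 ✓. So n = 7.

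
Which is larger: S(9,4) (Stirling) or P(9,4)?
S(9,4)

Explanation: S(9,4) = 4·S(8,4) + S(8,3) = 4·1,701 + 966 = 7,770; P(9,4) = 3,024.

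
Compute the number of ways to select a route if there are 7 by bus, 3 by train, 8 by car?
18

By the addition principle: 7 + 3 + 8 = 18.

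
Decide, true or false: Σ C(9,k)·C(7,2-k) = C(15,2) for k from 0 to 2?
Vandermonde's identity gives C(16,2) = 120; RHS C(15,2) = 105.
Final answer: False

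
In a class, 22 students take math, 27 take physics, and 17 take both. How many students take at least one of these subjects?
32

Solution: |A∪B| = |A|+|B|-|A∩B| = 22+27-17 = 32.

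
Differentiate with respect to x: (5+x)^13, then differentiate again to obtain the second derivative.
First derivative: 13(5+x)^{12}. Second derivative: 13·12·(5+x)^{11} = 156(5+x)^{11}.

Answer: 156(5+x)^11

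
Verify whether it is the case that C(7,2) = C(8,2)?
False

Working:
LHS = C(7,2) = 21; RHS = C(8,2) = 28. 21 ≠ 28, so the statement does not hold.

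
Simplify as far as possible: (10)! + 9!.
(10)! + 9! = (10)·9! + 9! = (10+1)·9! = 11·9! = 3,991,680.

Answer: 3,991,680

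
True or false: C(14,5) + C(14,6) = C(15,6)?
Pascal's identity C(n,k) + C(n,k+1) = C(n+1,k+1): 2,002 + 3,003 = 5,005 = C(15,6).

Answer: True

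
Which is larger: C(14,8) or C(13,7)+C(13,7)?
C(13,7)+C(13,7)

Working:
C(14,8)=3,003; C(13,7)+C(13,7)=1,716+1,716=3,432.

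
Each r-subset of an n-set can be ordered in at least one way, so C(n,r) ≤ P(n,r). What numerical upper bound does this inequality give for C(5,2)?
20

Explanation: P(5,2) = 5·4 = 20, so C(5,2) ≤ 20. (The bound is loose by a factor of 2! = 2: C(5,2) = 20/2 = 10.)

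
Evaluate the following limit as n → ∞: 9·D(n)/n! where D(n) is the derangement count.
D(n)/n! → 1/e, so 9·D(n)/n! → 9/e.

Answer: 9/e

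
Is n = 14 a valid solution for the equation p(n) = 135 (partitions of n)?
Yes

Solution: Pentagonal recurrence p(n) = p(n−1) + p(n−2) − p(n−5) − p(n−7) + …: p(14) = p(13) + p(12) − p(9) − p(7) + p(2) = 101 + 77 − 30 − 15 + 2 = 135, which equals 135.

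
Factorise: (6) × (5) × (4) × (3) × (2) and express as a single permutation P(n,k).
P(6,5) = 6!/(1)!
Product of 5 consecutive descending integers starting at 6: P(6,5) = 6!/1! = 720.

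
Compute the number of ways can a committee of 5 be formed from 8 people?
56

Explanation: C(8,5) = 8! / (5! × (8-5)!)
         = 8! / (5! × 3!)
         = 56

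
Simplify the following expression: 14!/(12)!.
182

Explanation: This equals 14×13 = 182.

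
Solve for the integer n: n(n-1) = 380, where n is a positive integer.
20
n² − n − 380 = 0, so n = (1 ± √(1 + 4·380))/2 = (1 ± √1,521)/2 = (1 ± 39)/2, i.e. n = 20 or n = -19. Taking the positive root, n = 20 (check: 20×19 = 380).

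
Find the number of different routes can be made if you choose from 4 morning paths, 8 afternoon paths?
32
By the multiplication principle: 4 × 8 = 32.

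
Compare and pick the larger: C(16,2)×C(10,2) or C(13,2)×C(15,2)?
C(13,2)×C(15,2)

Reasoning: C(16,2)×C(10,2)=5,400, C(13,2)×C(15,2)=8,190.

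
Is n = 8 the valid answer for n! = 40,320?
Yes

Working:
8! = 8·7! = 8·5,040 = 40,320, which equals 40,320.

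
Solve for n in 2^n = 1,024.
2^10 = 1,024, so n = 10.
Final answer: 10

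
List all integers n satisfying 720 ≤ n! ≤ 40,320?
n! is strictly increasing; 6! = 720 and 8! = 40,320, so valid n = 6, 7, 8.

Answer: 6, 7, 8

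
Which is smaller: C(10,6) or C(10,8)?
C(10,6)=210, C(10,8)=45.
Final answer: C(10,8)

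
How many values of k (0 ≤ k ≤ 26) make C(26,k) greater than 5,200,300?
7

Solution: Row 26 is unimodal and symmetric about k=26/2. C(26,9)=3,124,550 ≤ 5,200,300; C(26,10)=5,311,735 > 5,200,300; by symmetry C(26,k) > 5,200,300 for k = 10..16. That's 16 - 10 + 1 = 7 values.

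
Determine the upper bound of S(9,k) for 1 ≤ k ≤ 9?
7,770

Solution: Row S(9,k) for k = 1..9 (via S(n,k) = k·S(n−1,k) + S(n−1,k−1)): 1, 255, 3,025, 7,770, 6,951, 2,646, 462, 36, 1. The row is unimodal; maximum at k = 4: 7,770.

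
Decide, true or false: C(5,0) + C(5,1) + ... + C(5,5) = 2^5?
True

Working:
Binomial theorem with x = y = 1: Σ C(5,i) = (1+1)^5 = 2^5 = 32. The statement holds.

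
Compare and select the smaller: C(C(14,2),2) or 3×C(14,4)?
3×C(14,4)

Working:
C(C(14,2),2)=4,095, 3×C(14,4)=3,003.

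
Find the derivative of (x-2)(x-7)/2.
d/dx[(x-2)(x-7)] = (x-7) + (x-2) = 2x - 9. Dividing by 2 gives (2x - 9)/2.
Final answer: (2x - 9)/2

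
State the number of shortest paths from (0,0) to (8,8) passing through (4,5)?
4,410

Explanation: To (4,5): C(9,4)=126. From there: C(7,4)=35. Total: 4,410.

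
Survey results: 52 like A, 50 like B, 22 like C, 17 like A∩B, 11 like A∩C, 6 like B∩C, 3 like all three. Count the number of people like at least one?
93

|A∪B∪C| = 52+50+22-17-11-6+3 = 93.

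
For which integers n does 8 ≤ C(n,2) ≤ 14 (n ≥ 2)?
5

Reasoning: C(4,2)=6; C(5,2)=10; C(6,2)=15. So valid n = 5.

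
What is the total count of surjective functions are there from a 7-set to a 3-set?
1,806

Solution: Onto functions = 3! × S(7,3)
First compute S(7,3) via recurrence:
Using the Stirling recurrence: S(n,k) = k·S(n-1,k) + S(n-1,k-1)
S(7,3) = 3·S(6,3) + S(6,2)
         = 3·90 + 31
         = 270 + 31
         = 301
Then: 6 × 301 = 1,806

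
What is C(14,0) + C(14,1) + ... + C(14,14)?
16,384

Solution: Sum of binomial coefficients = 2^14 = 16,384.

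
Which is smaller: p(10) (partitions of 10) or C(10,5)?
p(10)
Pentagonal recurrence p(n) = p(n−1) + p(n−2) − p(n−5) − p(n−7) + …: p(10) = p(9) + p(8) − p(5) − p(3) = 30 + 22 − 7 − 3 = 42; C(10,5) = 252.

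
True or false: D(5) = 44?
True

Working:
Derangements of 5 elements: D(5) = (5-1)·[D(4) + D(3)] = 4·[9 + 2] = 44.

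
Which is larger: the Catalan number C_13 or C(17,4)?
C_13

Working:
C_13 = C(26,13)/(13+1) = 10,400,600/14 = 742,900; C(17,4) = 2,380.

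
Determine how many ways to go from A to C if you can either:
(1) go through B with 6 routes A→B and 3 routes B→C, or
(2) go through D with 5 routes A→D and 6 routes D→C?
Route via B: 6×3=18. Route via D: 5×6=30. Total: 48.

Answer: 48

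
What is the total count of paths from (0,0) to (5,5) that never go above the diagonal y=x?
Counted by the Catalan number C_5: C_5 = C(10,5)/(5+1) = 252/6 = 42.
Final answer: 42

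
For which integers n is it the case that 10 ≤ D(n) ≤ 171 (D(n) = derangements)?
5

Using D(n) = (n−1)[D(n−1) + D(n−2)] with D(1)=0, D(2)=1: D(4)=9; D(5)=44; D(6)=265. So valid n = 5.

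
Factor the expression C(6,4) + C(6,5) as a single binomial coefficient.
C(7,5)

Explanation: By Pascal's identity: C(6,4) + C(6,5) = C(7,5) = 21.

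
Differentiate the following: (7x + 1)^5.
35(7x + 1)^4

Explanation: Chain rule: 5(7x+1)^{4} × 7 = 35(7x+1)^{4}.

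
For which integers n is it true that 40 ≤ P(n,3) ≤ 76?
5

Working:
P(4,3)=24; P(5,3)=60; P(6,3)=120. So valid n = 5.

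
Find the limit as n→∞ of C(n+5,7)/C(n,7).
1

Working:
Both numerator and denominator grow as n^7/7! for large n, so the ratio → 1.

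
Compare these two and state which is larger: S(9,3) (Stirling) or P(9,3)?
S(9,3)

Solution: S(9,3) = 3·S(8,3) + S(8,2) = 3·966 + 127 = 3,025; P(9,3) = 504.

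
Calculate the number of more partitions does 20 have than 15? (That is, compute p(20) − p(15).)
451

Solution: Pentagonal recurrence p(n) = p(n−1) + p(n−2) − p(n−5) − p(n−7) + …: p(20) = p(19) + p(18) − p(15) − p(13) + p(8) + p(5) = 490 + 385 − 176 − 101 + 22 + 7 = 627.
p(15) = p(14) + p(13) − p(10) − p(8) + p(3) + p(0) = 135 + 101 − 42 − 22 + 3 + 1 = 176.
Difference = 627 − 176 = 451.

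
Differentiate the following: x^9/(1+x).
(9x^8(1+x) - x^9)/(1+x)²

Reasoning: Quotient rule: [9x^{8}(1+x) - x^9]/(1+x)².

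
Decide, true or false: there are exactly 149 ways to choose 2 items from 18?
False

C(18,2) = 153 ≠ 149.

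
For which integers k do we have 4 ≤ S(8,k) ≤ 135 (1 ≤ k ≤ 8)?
2, 7

Explanation: S(8,1)=1; S(8,2)=127; S(8,3)=966; S(8,4)=1,701; S(8,5)=1,050; S(8,6)=266; S(8,7)=28; S(8,8)=1. So valid k = 2, 7.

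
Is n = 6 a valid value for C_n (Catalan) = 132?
Yes

C_6 = C(12,6)/(6+1) = 924/7 = 132, which equals 132.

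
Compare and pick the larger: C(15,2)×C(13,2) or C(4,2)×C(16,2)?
C(15,2)×C(13,2)
C(15,2)×C(13,2)=8,190, C(4,2)×C(16,2)=720.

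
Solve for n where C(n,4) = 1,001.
14

Explanation: C(n,4) = n(n−1)(n−2)(n−3)/4! is increasing in n, and n(n−1)(n−2)(n−3) = 4!·1,001 = 24,024 ≈ (n−1.5)^4 gives n ≈ 13.9. Check: C(12,4) = 495, C(13,4) = 715, C(14,4) = 1,001 ✓. So n = 14.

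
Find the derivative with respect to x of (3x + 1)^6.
18(3x + 1)^5
Chain rule: 6(3x+1)^{5} × 3 = 18(3x+1)^{5}.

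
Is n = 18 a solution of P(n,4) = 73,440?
Yes

P(18,4) = 18·17·16·15 = 73,440, which equals 73,440.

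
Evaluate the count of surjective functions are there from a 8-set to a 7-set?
141,120

Reasoning: Onto functions = 7! × S(8,7)
First compute S(8,7) via recurrence:
Using the Stirling recurrence: S(n,k) = k·S(n-1,k) + S(n-1,k-1)
S(8,7) = 7·S(7,7) + S(7,6)
         = 7·1 + 21
         = 7 + 21
         = 28
Then: 5040 × 28 = 141,120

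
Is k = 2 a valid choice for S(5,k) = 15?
Yes

Explanation: S(5,2) = 2·S(4,2) + S(4,1) = 2·7 + 1 = 15, which equals 15.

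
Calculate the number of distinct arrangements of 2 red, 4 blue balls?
15

Explanation: Multinomial: 6!/(2! × 4!) = 15.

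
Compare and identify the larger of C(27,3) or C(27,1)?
C(27,3)

Solution: C(27,3)=2,925, C(27,1)=27.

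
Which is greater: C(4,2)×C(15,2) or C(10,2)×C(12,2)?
C(4,2)×C(15,2)=630, C(10,2)×C(12,2)=2,970.
Final answer: C(10,2)×C(12,2)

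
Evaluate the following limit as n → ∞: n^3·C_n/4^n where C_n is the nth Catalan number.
C_n ~ 4^n/(n^(3/2)√π), so n^3·C_n/4^n ~ n^(3 − 3/2)/√π → ∞.

Answer: ∞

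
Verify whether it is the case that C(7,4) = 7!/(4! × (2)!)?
False
The correct denominator is 4!×3!, giving C(7,4) = 35; the stated RHS is 7!/(4!×2!) = 105 ≠ 35, so the statement does not hold.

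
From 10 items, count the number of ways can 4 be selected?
210

C(10,4) = 10! / (4! × (10-4)!)
         = 10! / (4! × 6!)
         = 210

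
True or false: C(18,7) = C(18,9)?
False

Explanation: C(18,7) = 31,824 but C(18,9) = 48,620; symmetry gives C(18,7) = C(18,11), not C(18,9).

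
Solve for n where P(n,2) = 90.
P(n,2) = n(n−1) is increasing in n; n(n−1) ≈ (n−0.5)^2 = 90 gives n ≈ 10.0. Check: P(8,2) = 56, P(9,2) = 72, P(10,2) = 90 ✓. So n = 10.
Final answer: 10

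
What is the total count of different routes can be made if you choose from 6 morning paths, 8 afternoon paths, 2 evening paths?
By the multiplication principle: 6 × 8 × 2 = 96.
Final answer: 96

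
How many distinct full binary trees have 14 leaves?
Using the Catalan number formula: C_n = C(2n, n) / (n+1)
C_13 = C(26, 13) / (13+1)
     = 10400600 / 14
     = 742,900

Answer: 742,900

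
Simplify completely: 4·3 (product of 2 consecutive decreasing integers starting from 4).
This is P(4,2) = 4!/(2)! = 12.

Answer: 12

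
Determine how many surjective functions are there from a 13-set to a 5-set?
Onto functions = 5! × S(13,5)
First compute S(13,5) via recurrence:
Using the Stirling recurrence: S(n,k) = k·S(n-1,k) + S(n-1,k-1)
S(13,5) = 5·S(12,5) + S(12,4)
         = 5·1379400 + 611501
         = 6897000 + 611501
         = 7,508,501
Then: 120 × 7508501 = 901,020,120
Final answer: 901,020,120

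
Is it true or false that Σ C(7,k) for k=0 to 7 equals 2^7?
True

Binomial theorem: Σ C(7,k) = (1+1)^7 = 2^7 = 128; RHS 2^7 = 128.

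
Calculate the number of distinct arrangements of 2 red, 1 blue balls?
3

Multinomial: 3!/(2! × 1!) = 3.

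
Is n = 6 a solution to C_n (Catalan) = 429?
No

Explanation: C_6 = C(12,6)/(6+1) = 924/7 = 132, which does not equal 429.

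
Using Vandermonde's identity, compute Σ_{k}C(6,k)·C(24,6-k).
= C(6+24,6) = C(30,6) = 593,775.
Final answer: 593,775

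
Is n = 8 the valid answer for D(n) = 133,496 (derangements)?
No

D(8) = (8-1)·[D(7) + D(6)] = 7·[1,854 + 265] = 14,833, which does not equal 133,496.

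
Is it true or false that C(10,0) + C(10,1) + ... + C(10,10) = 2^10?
True

Solution: Binomial theorem with x = y = 1: Σ C(10,i) = (1+1)^10 = 2^10 = 1,024. The statement holds.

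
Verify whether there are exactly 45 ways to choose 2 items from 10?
True

Reasoning: C(10,2) = 45.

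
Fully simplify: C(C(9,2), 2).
630

C(9,2) = 36, then C(36, 2) = 630.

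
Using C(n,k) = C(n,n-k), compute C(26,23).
2,600

Explanation: C(26,23) = C(26,3) = 2,600.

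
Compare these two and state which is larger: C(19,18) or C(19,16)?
C(19,18)=19, C(19,16)=969.

Answer: C(19,16)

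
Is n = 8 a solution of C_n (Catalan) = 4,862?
No

Solution: C_8 = C(16,8)/(8+1) = 12,870/9 = 1,430, which does not equal 4,862.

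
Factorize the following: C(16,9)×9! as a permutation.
C(16,9)×9! = [16!/(9!(7)!)]×9! = 16!/(7)! = P(16,9) = 4,151,347,200.
Final answer: P(16,9)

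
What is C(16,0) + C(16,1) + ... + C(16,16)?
65,536

Solution: Sum of binomial coefficients = 2^16 = 65,536.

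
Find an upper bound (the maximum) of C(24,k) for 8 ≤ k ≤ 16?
2,704,156

Reasoning: C(24,k) is maximised at the centre of the row: C(24,12) = 2,704,156.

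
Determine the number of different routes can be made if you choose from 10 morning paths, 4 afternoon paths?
40
By the multiplication principle: 10 × 4 = 40.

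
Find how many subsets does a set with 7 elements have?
128

Working:
Each element can be included or excluded: 2^7 = 128.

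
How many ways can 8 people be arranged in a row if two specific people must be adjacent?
10,080

Working:
Treat pair as unit: (8-1)! arrangements × 2 internal orders = 10,080.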